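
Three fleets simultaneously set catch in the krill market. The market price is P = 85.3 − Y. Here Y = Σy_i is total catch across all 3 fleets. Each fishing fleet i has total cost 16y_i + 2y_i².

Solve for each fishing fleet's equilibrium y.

A representative fishing fleet's profit is π_i = y_i(85.3 − Y) − 16y_i − 2y_i², with Y = y_i + Σ_{j≠i} y_j.
First-order condition: 69.3 − 6y_i − Σ_{j≠i} y_j = 0.
With identical fishing fleets, set every y_j = y: then 69.3 − 6y − 2y = 0, i.e. y = 69.3/8 = 8.6625.

8.6625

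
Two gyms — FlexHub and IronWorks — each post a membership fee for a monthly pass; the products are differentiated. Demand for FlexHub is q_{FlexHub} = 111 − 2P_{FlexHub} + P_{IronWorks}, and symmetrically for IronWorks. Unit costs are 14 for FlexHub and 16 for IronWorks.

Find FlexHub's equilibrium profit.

FlexHub's profit: π = (P_{FlexHub} − 14)(111 − 2P_{FlexHub} + P_{IronWorks}).
∂π/∂P_{FlexHub} = 139 − 4P_{FlexHub} + P_{IronWorks} = 0 ⇒ P_{FlexHub} = 34.75 + 0.25P_{IronWorks}.
Similarly P_{IronWorks} = 35.75 + 0.25P_{FlexHub}.
Substituting the second reaction function into the first: P_{FlexHub} = 34.75 + 0.25(35.75 + 0.25P_{FlexHub}), which gives 0.9375P_{FlexHub} = 43.6875 ⇒ P_{FlexHub} = 46.6.
Then P_{IronWorks} = 35.75 + 0.25·46.6 = 47.4.
q_{FlexHub} = 111 − 2·46.6 + 47.4 = 65.2.
Profit = (46.6 − 14)·65.2 = 2125.52.

2125.52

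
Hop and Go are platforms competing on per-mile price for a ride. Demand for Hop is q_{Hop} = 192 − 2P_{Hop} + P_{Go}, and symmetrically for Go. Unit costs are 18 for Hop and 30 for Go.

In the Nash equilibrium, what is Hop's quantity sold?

Hop's profit: π = (P_{Hop} − 18)(192 − 2P_{Hop} + P_{Go}).
∂π/∂P_{Hop} = 228 − 4P_{Hop} + P_{Go} = 0 ⇒ P_{Hop} = 57 + 0.25P_{Go}.
Similarly P_{Go} = 63 + 0.25P_{Hop}.
Solving the two reaction functions simultaneously: (1 − (0.25)(0.25))P_{Hop} = 57 + 0.25·63, so 0.9375P_{Hop} = 72.75 and P_{Hop} = 77.6.
Then P_{Go} = 63 + 0.25·77.6 = 82.4.
q_{Hop} = 192 − 2·77.6 + 82.4 = 119.2.

119.2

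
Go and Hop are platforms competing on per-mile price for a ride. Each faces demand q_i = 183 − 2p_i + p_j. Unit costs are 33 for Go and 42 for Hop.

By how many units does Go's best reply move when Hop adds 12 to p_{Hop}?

3

Go's profit: π = (p_{Go} − 33)(183 − 2p_{Go} + p_{Hop}).
∂π/∂p_{Go} = 249 − 4p_{Go} + p_{Hop} = 0 ⇒ p_{Go} = 62.25 + 0.25p_{Hop}.
The reaction-function slope is 0.25, so a 12-unit rise in p_{Hop} moves p_{Go} by 0.25 × 12 = 3. Go's best response rises — the actions are strategic complements.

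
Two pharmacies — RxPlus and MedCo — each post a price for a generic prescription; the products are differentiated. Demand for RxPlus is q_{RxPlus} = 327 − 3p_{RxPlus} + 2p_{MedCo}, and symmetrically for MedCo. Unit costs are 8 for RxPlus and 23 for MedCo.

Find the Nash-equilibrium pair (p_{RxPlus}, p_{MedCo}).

RxPlus's profit: π = (p_{RxPlus} − 8)(327 − 3p_{RxPlus} + 2p_{MedCo}).
∂π/∂p_{RxPlus} = 351 − 6p_{RxPlus} + 2p_{MedCo} = 0 ⇒ p_{RxPlus} = 58.5 + (1/3)p_{MedCo}.
Similarly p_{MedCo} = 66 + (1/3)p_{RxPlus}.
Plugging p_{MedCo} into RxPlus's best response: p_{RxPlus} = 58.5 + (1/3)(66 + (1/3)p_{RxPlus}) ⇒ (8/9)p_{RxPlus} = 80.5, so p_{RxPlus} = 90.5625.
Then p_{MedCo} = 66 + (1/3)·90.5625 = 96.1875.

90.5625, 96.1875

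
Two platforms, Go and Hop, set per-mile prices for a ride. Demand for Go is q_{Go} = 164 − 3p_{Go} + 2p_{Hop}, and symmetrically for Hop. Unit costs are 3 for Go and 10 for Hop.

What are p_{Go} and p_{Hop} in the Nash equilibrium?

44.5625, 47.1875

Go's profit: π = (p_{Go} − 3)(164 − 3p_{Go} + 2p_{Hop}).
∂π/∂p_{Go} = 173 − 6p_{Go} + 2p_{Hop} = 0 ⇒ p_{Go} = 173/6 + (1/3)p_{Hop}.
Similarly p_{Hop} = 97/3 + (1/3)p_{Go}.
Substituting the second reaction function into the first: p_{Go} = 173/6 + (1/3)(97/3 + (1/3)p_{Go}), which gives (8/9)p_{Go} = 713/18 ⇒ p_{Go} = 44.5625.
Then p_{Hop} = 97/3 + (1/3)·44.5625 = 47.1875.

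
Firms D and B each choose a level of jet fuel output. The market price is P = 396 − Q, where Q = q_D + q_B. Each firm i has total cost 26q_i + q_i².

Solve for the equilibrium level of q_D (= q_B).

74

Firm D's profit: π = q_D(396 − (q_D + q_B)) − 26q_D − q_D².
∂π/∂q_D = 370 − 4q_D − q_B = 0, so q_D = 92.5 − 0.25q_B.
By symmetry q_B = q_D; substituting into the reaction function, 1.25q_D = 92.5 and q_D = 74.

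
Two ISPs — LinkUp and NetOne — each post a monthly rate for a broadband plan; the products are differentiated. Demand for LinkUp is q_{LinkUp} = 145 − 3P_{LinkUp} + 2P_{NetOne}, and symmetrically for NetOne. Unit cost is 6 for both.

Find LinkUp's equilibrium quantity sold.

104.25

LinkUp's profit: π = (P_{LinkUp} − 6)(145 − 3P_{LinkUp} + 2P_{NetOne}).
∂π/∂P_{LinkUp} = 163 − 6P_{LinkUp} + 2P_{NetOne} = 0 ⇒ P_{LinkUp} = 163/6 + (1/3)P_{NetOne}.
By symmetry P_{NetOne} = P_{LinkUp}; substituting into the reaction function, (2/3)P_{LinkUp} = 163/6 and P_{LinkUp} = 40.75.
q_{LinkUp} = 145 − 3·40.75 + 2·40.75 = 104.25.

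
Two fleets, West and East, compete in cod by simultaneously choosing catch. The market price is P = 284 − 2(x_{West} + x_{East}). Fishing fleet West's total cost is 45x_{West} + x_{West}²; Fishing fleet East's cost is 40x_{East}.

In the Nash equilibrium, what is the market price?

138.6

Fishing fleet West's profit: π = x_{West}(284 − 2(x_{West} + x_{East})) − 45x_{West} − x_{West}².
∂π/∂x_{West} = 239 − 6x_{West} − 2x_{East} = 0, so x_{West} = 239/6 − (1/3)x_{East}.
For East: ∂π/∂x_{East} = 244 − 4x_{East} − 2x_{West} = 0 ⇒ x_{East} = 61 − 0.5x_{West}.
Solving the two reaction functions simultaneously: (1 − (−1/3)(−0.5))x_{West} = 239/6 − (1/3)·61, so (5/6)x_{West} = 19.5 and x_{West} = 23.4.
Then x_{East} = 61 − 0.5·23.4 = 49.3.
Equilibrium price: P = 284 − 2·72.7 = 138.6.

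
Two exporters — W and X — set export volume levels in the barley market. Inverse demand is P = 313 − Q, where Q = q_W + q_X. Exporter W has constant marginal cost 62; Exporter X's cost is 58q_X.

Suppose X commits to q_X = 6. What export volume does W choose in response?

Exporter W's profit: π = q_W(313 − (q_W + q_X)) − 62q_W.
∂π/∂q_W = 251 − 2q_W − q_X = 0, so q_W = 125.5 − 0.5q_X.
At q_X = 6: q_W = 125.5 − 0.5·6 = 122.5.

122.5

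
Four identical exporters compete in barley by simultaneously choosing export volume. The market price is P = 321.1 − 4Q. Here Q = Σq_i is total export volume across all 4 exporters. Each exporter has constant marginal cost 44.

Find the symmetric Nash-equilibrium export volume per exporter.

13.855

A representative exporter's profit is π_i = q_i(321.1 − 4Q) − 44q_i, with Q = q_i + Σ_{j≠i} q_j.
First-order condition: 277.1 − 8q_i − 4Σ_{j≠i} q_j = 0.
With identical exporters, set every q_j = q: then 277.1 − 8q − 12q = 0, i.e. q = 277.1/20 = 13.855.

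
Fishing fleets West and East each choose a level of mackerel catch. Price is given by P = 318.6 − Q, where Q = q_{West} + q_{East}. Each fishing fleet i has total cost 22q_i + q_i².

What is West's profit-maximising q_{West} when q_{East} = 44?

63.15

Fishing fleet West's profit: π = q_{West}(318.6 − (q_{West} + q_{East})) − 22q_{West} − q_{West}².
∂π/∂q_{West} = 296.6 − 4q_{West} − q_{East} = 0, so q_{West} = 74.15 − 0.25q_{East}.
At q_{East} = 44: q_{West} = 74.15 − 0.25·44 = 63.15.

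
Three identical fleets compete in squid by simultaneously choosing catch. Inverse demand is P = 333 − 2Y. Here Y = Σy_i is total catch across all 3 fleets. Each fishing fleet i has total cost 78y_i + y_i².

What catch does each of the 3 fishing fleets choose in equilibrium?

25.5

A representative fishing fleet's profit is π_i = y_i(333 − 2Y) − 78y_i − y_i², with Y = y_i + Σ_{j≠i} y_j.
First-order condition: 255 − 6y_i − 2Σ_{j≠i} y_j = 0.
Imposing symmetry (y_j = y for all j) turns Σ_{j≠i} y_j into 2y, so 255 = 10y and y = 25.5.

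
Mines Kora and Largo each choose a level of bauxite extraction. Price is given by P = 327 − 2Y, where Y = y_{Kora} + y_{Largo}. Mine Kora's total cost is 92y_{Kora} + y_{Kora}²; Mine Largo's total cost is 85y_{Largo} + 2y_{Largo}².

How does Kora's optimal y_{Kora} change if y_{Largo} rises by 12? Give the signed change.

Mine Kora's profit: π = y_{Kora}(327 − 2(y_{Kora} + y_{Largo})) − 92y_{Kora} − y_{Kora}².
∂π/∂y_{Kora} = 235 − 6y_{Kora} − 2y_{Largo} = 0, so y_{Kora} = 235/6 − (1/3)y_{Largo}.
The reaction-function slope is −1/3, so a 12-unit rise in y_{Largo} moves y_{Kora} by −1/3 × 12 = −4. Kora's best response falls — the actions are strategic substitutes.

-4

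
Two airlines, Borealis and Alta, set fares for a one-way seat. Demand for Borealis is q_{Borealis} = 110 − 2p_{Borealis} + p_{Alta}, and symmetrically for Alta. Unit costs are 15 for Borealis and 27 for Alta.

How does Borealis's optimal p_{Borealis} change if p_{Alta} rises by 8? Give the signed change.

Borealis's profit: π = (p_{Borealis} − 15)(110 − 2p_{Borealis} + p_{Alta}).
∂π/∂p_{Borealis} = 140 − 4p_{Borealis} + p_{Alta} = 0 ⇒ p_{Borealis} = 35 + 0.25p_{Alta}.
The reaction-function slope is 0.25, so an 8-unit rise in p_{Alta} moves p_{Borealis} by 0.25 × 8 = 2. Borealis's best response rises — the actions are strategic complements.

2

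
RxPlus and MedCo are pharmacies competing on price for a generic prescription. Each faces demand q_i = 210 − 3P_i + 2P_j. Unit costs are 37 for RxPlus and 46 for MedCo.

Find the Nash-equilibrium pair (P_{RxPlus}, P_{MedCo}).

RxPlus's profit: π = (P_{RxPlus} − 37)(210 − 3P_{RxPlus} + 2P_{MedCo}).
∂π/∂P_{RxPlus} = 321 − 6P_{RxPlus} + 2P_{MedCo} = 0 ⇒ P_{RxPlus} = 53.5 + (1/3)P_{MedCo}.
Similarly P_{MedCo} = 58 + (1/3)P_{RxPlus}.
Solving the two reaction functions simultaneously: (1 − (1/3)(1/3))P_{RxPlus} = 53.5 + (1/3)·58, so (8/9)P_{RxPlus} = 437/6 and P_{RxPlus} = 81.9375.
Then P_{MedCo} = 58 + (1/3)·81.9375 = 85.3125.

81.9375, 85.3125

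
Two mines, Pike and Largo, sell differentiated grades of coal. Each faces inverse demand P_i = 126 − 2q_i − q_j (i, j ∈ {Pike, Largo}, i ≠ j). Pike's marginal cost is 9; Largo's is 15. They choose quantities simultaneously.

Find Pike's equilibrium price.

Mine Pike's profit: π = q_{Pike}(126 − 2q_{Pike} − q_{Largo}) − 9q_{Pike}.
∂π/∂q_{Pike} = 117 − 4q_{Pike} − q_{Largo} = 0 ⇒ q_{Pike} = 29.25 − 0.25q_{Largo}.
Similarly q_{Largo} = 27.75 − 0.25q_{Pike}.
Solving the two reaction functions simultaneously: (1 − (−0.25)(−0.25))q_{Pike} = 29.25 − 0.25·27.75, so 0.9375q_{Pike} = 22.3125 and q_{Pike} = 23.8.
Then q_{Largo} = 27.75 − 0.25·23.8 = 21.8.
P_{Pike} = 126 − 2·23.8 − 21.8 = 56.6.

56.6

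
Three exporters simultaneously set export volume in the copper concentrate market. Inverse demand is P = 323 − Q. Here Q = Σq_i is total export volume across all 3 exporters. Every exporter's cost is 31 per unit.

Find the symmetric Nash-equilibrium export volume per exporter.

A representative exporter's profit is π_i = q_i(323 − Q) − 31q_i, with Q = q_i + Σ_{j≠i} q_j.
First-order condition: 292 − 2q_i − Σ_{j≠i} q_j = 0.
With identical exporters, set every q_j = q: then 292 − 2q − 2q = 0, i.e. q = 292/4 = 73.

73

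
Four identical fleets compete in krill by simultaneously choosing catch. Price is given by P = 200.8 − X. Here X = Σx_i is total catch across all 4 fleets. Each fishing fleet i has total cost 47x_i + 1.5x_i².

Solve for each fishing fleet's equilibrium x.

19.225

A representative fishing fleet's profit is π_i = x_i(200.8 − X) − 47x_i − 1.5x_i², with X = x_i + Σ_{j≠i} x_j.
First-order condition: 153.8 − 5x_i − Σ_{j≠i} x_j = 0.
Imposing symmetry (x_j = x for all j) turns Σ_{j≠i} x_j into 3x, so 153.8 = 8x and x = 19.225.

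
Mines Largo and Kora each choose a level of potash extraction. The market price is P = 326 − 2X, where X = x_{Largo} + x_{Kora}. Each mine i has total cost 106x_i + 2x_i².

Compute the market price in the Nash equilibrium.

Mine Largo's profit: π = x_{Largo}(326 − 2(x_{Largo} + x_{Kora})) − 106x_{Largo} − 2x_{Largo}².
∂π/∂x_{Largo} = 220 − 8x_{Largo} − 2x_{Kora} = 0, so x_{Largo} = 27.5 − 0.25x_{Kora}.
Setting x_{Largo} = x_{Kora} in the reaction function: x_{Largo} = 27.5 − 0.25x_{Largo}, so x_{Largo} = 27.5 / 1.25 = 22.
Equilibrium price: P = 326 − 2·44 = 238.

238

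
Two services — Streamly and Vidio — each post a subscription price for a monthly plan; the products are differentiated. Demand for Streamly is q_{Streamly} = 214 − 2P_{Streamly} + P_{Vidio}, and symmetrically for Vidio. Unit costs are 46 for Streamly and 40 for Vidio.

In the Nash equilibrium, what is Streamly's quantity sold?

Streamly's profit: π = (P_{Streamly} − 46)(214 − 2P_{Streamly} + P_{Vidio}).
∂π/∂P_{Streamly} = 306 − 4P_{Streamly} + P_{Vidio} = 0 ⇒ P_{Streamly} = 76.5 + 0.25P_{Vidio}.
Similarly P_{Vidio} = 73.5 + 0.25P_{Streamly}.
Solving the two reaction functions simultaneously: (1 − (0.25)(0.25))P_{Streamly} = 76.5 + 0.25·73.5, so 0.9375P_{Streamly} = 94.875 and P_{Streamly} = 101.2.
Then P_{Vidio} = 73.5 + 0.25·101.2 = 98.8.
q_{Streamly} = 214 − 2·101.2 + 98.8 = 110.4.

110.4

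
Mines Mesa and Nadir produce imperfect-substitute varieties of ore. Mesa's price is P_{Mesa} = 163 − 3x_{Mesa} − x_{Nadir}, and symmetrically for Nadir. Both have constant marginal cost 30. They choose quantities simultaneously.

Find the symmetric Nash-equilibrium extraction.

Mine Mesa's profit: π = x_{Mesa}(163 − 3x_{Mesa} − x_{Nadir}) − 30x_{Mesa}.
∂π/∂x_{Mesa} = 133 − 6x_{Mesa} − x_{Nadir} = 0 ⇒ x_{Mesa} = 133/6 − (1/6)x_{Nadir}.
Setting x_{Mesa} = x_{Nadir} in the reaction function: x_{Mesa} = 133/6 − (1/6)x_{Mesa}, so x_{Mesa} = (133/6) / (7/6) = 19.

19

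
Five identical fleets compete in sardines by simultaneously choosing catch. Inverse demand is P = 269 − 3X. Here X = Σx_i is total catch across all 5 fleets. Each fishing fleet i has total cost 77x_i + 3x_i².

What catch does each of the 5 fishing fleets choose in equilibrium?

A representative fishing fleet's profit is π_i = x_i(269 − 3X) − 77x_i − 3x_i², with X = x_i + Σ_{j≠i} x_j.
First-order condition: 192 − 12x_i − 3Σ_{j≠i} x_j = 0.
In a symmetric equilibrium every fishing fleet chooses the same x, so Σ_{j≠i} x_j = 4x. The condition becomes 192 − 24x = 0, giving x = 192/24 = 8.

8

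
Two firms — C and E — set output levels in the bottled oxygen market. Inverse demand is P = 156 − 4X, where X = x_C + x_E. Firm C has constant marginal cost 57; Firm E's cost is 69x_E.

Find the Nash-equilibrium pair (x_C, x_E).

9.25, 6.25

Firm C's profit: π = x_C(156 − 4(x_C + x_E)) − 57x_C.
∂π/∂x_C = 99 − 8x_C − 4x_E = 0, so x_C = 12.375 − 0.5x_E.
By the same steps for E: x_E = 10.875 − 0.5x_C.
Substituting the second reaction function into the first: x_C = 12.375 − 0.5(10.875 − 0.5x_C), which gives 0.75x_C = 6.9375 ⇒ x_C = 9.25.
Then x_E = 10.875 − 0.5·9.25 = 6.25.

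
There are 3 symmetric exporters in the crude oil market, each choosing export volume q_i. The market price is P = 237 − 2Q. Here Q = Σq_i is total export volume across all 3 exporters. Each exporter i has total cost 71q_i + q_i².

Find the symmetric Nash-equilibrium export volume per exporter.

16.6

A representative exporter's profit is π_i = q_i(237 − 2Q) − 71q_i − q_i², with Q = q_i + Σ_{j≠i} q_j.
First-order condition: 166 − 6q_i − 2Σ_{j≠i} q_j = 0.
Imposing symmetry (q_j = q for all j) turns Σ_{j≠i} q_j into 2q, so 166 = 10q and q = 16.6.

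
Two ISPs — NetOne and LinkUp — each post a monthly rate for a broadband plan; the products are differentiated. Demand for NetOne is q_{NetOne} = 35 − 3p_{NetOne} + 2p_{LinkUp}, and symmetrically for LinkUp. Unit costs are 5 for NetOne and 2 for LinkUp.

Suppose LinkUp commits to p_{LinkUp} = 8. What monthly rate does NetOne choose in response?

11

NetOne's profit: π = (p_{NetOne} − 5)(35 − 3p_{NetOne} + 2p_{LinkUp}).
∂π/∂p_{NetOne} = 50 − 6p_{NetOne} + 2p_{LinkUp} = 0 ⇒ p_{NetOne} = 25/3 + (1/3)p_{LinkUp}.
At p_{LinkUp} = 8: p_{NetOne} = 25/3 + (1/3)·8 = 11.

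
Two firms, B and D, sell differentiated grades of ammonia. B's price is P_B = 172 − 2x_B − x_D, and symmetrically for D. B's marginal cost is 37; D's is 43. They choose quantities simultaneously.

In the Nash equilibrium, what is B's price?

91.8

Firm B's profit: π = x_B(172 − 2x_B − x_D) − 37x_B.
∂π/∂x_B = 135 − 4x_B − x_D = 0 ⇒ x_B = 33.75 − 0.25x_D.
Similarly x_D = 32.25 − 0.25x_B.
Solving the two reaction functions simultaneously: (1 − (−0.25)(−0.25))x_B = 33.75 − 0.25·32.25, so 0.9375x_B = 25.6875 and x_B = 27.4.
Then x_D = 32.25 − 0.25·27.4 = 25.4.
P_B = 172 − 2·27.4 − 25.4 = 91.8.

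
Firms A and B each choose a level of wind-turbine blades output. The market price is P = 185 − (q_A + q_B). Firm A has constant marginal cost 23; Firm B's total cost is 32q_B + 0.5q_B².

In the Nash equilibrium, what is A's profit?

4435.56

Firm A's profit: π = q_A(185 − (q_A + q_B)) − 23q_A.
∂π/∂q_A = 162 − 2q_A − q_B = 0, so q_A = 81 − 0.5q_B.
For B: ∂π/∂q_B = 153 − 3q_B − q_A = 0 ⇒ q_B = 51 − (1/3)q_A.
Substituting the second reaction function into the first: q_A = 81 − 0.5(51 − (1/3)q_A), which gives (5/6)q_A = 55.5 ⇒ q_A = 66.6.
Then q_B = 51 − (1/3)·66.6 = 28.8.
Price P = 185 − 95.4 = 89.6.
A's profit: (89.6 − 23)·66.6 = 4435.56.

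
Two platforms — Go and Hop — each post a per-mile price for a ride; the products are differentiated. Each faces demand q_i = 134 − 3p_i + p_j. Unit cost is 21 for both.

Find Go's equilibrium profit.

1015.68

Go's profit: π = (p_{Go} − 21)(134 − 3p_{Go} + p_{Hop}).
∂π/∂p_{Go} = 197 − 6p_{Go} + p_{Hop} = 0 ⇒ p_{Go} = 197/6 + (1/6)p_{Hop}.
By symmetry p_{Hop} = p_{Go}; substituting into the reaction function, (5/6)p_{Go} = 197/6 and p_{Go} = 39.4.
q_{Go} = 134 − 3·39.4 + 39.4 = 55.2.
Profit = (39.4 − 21)·55.2 = 1015.68.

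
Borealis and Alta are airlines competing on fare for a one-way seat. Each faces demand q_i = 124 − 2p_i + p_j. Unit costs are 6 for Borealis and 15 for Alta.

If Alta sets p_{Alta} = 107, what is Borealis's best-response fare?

Borealis's profit: π = (p_{Borealis} − 6)(124 − 2p_{Borealis} + p_{Alta}).
∂π/∂p_{Borealis} = 136 − 4p_{Borealis} + p_{Alta} = 0 ⇒ p_{Borealis} = 34 + 0.25p_{Alta}.
At p_{Alta} = 107: p_{Borealis} = 34 + 0.25·107 = 60.75.

60.75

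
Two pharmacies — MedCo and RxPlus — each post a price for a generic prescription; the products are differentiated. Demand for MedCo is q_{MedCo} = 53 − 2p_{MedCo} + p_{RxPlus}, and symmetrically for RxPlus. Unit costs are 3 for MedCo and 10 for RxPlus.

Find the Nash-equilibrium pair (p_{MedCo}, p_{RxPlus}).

MedCo's profit: π = (p_{MedCo} − 3)(53 − 2p_{MedCo} + p_{RxPlus}).
∂π/∂p_{MedCo} = 59 − 4p_{MedCo} + p_{RxPlus} = 0 ⇒ p_{MedCo} = 14.75 + 0.25p_{RxPlus}.
Similarly p_{RxPlus} = 18.25 + 0.25p_{MedCo}.
Solving the two reaction functions simultaneously: (1 − (0.25)(0.25))p_{MedCo} = 14.75 + 0.25·18.25, so 0.9375p_{MedCo} = 19.3125 and p_{MedCo} = 20.6.
Then p_{RxPlus} = 18.25 + 0.25·20.6 = 23.4.

20.6, 23.4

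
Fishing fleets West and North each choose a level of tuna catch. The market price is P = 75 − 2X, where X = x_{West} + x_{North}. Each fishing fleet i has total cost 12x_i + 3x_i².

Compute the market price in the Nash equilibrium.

54

Fishing fleet West's profit: π = x_{West}(75 − 2(x_{West} + x_{North})) − 12x_{West} − 3x_{West}².
∂π/∂x_{West} = 63 − 10x_{West} − 2x_{North} = 0, so x_{West} = 6.3 − 0.2x_{North}.
Setting x_{West} = x_{North} in the reaction function: x_{West} = 6.3 − 0.2x_{West}, so x_{West} = 6.3 / 1.2 = 5.25.
Equilibrium price: P = 75 − 2·10.5 = 54.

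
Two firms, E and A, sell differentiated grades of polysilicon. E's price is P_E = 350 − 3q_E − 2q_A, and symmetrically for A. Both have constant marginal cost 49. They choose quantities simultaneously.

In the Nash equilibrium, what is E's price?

161.875

Firm E's profit: π = q_E(350 − 3q_E − 2q_A) − 49q_E.
∂π/∂q_E = 301 − 6q_E − 2q_A = 0 ⇒ q_E = 301/6 − (1/3)q_A.
Setting q_E = q_A in the reaction function: q_E = 301/6 − (1/3)q_E, so q_E = (301/6) / (4/3) = 37.625.
P_E = 350 − 3·37.625 − 2·37.625 = 161.875.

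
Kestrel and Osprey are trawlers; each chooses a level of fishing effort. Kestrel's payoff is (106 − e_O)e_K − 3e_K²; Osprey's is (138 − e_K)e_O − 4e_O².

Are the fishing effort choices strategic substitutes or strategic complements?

Expanding Kestrel's payoff: 106e_K − e_Oe_K − 3e_K².
∂π/∂e_K = 106 − e_O − 6e_K = 0, so e_K = 53/3 − (1/6)e_O.
The best-response slope de_K/de_O = −1/6 < 0: the reaction function is downward-sloping, so the choices are strategic substitutes.

strategic substitutes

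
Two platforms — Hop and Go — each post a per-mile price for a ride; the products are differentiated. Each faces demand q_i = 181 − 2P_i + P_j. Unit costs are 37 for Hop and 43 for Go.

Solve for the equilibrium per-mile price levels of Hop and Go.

Hop's profit: π = (P_{Hop} − 37)(181 − 2P_{Hop} + P_{Go}).
∂π/∂P_{Hop} = 255 − 4P_{Hop} + P_{Go} = 0 ⇒ P_{Hop} = 63.75 + 0.25P_{Go}.
Similarly P_{Go} = 66.75 + 0.25P_{Hop}.
Solving the two reaction functions simultaneously: (1 − (0.25)(0.25))P_{Hop} = 63.75 + 0.25·66.75, so 0.9375P_{Hop} = 80.4375 and P_{Hop} = 85.8.
Then P_{Go} = 66.75 + 0.25·85.8 = 88.2.

85.8, 88.2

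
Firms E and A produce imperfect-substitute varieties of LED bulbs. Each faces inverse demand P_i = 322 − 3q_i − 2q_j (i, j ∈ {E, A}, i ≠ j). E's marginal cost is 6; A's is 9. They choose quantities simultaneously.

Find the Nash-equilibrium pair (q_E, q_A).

Firm E's profit: π = q_E(322 − 3q_E − 2q_A) − 6q_E.
∂π/∂q_E = 316 − 6q_E − 2q_A = 0 ⇒ q_E = 158/3 − (1/3)q_A.
Similarly q_A = 313/6 − (1/3)q_E.
Substituting the second reaction function into the first: q_E = 158/3 − (1/3)(313/6 − (1/3)q_E), which gives (8/9)q_E = 635/18 ⇒ q_E = 39.6875.
Then q_A = 313/6 − (1/3)·39.6875 = 38.9375.

39.6875, 38.9375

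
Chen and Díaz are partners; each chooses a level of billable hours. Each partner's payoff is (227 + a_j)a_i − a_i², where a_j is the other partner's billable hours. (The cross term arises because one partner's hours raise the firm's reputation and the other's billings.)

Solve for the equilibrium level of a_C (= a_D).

Chen's payoff is (227 + a_D)a_C − a_C².
∂π/∂a_C = 227 + a_D − 2a_C = 0, so a_C = 113.5 + 0.5a_D.
By symmetry a_D = a_C; substituting into the reaction function, 0.5a_C = 113.5 and a_C = 227.

227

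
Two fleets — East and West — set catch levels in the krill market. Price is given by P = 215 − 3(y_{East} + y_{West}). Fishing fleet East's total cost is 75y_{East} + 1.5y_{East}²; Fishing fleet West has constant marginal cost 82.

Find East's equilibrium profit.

Fishing fleet East's profit: π = y_{East}(215 − 3(y_{East} + y_{West})) − 75y_{East} − 1.5y_{East}².
∂π/∂y_{East} = 140 − 9y_{East} − 3y_{West} = 0, so y_{East} = 140/9 − (1/3)y_{West}.
For West: ∂π/∂y_{West} = 133 − 6y_{West} − 3y_{East} = 0 ⇒ y_{West} = 133/6 − 0.5y_{East}.
Plugging y_{West} into East's best response: y_{East} = 140/9 − (1/3)(133/6 − 0.5y_{East}) ⇒ (5/6)y_{East} = 49/6, so y_{East} = 9.8.
Then y_{West} = 133/6 − 0.5·9.8 = 259/15.
Price P = 215 − 3·(406/15) = 133.8.
East's profit: (133.8 − 75)·9.8 − 1.5(9.8)² = 432.18.

432.18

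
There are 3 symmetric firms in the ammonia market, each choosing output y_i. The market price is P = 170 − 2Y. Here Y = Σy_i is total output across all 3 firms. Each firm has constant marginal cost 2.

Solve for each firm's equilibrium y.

21

A representative firm's profit is π_i = y_i(170 − 2Y) − 2y_i, with Y = y_i + Σ_{j≠i} y_j.
First-order condition: 168 − 4y_i − 2Σ_{j≠i} y_j = 0.
In a symmetric equilibrium every firm chooses the same y, so Σ_{j≠i} y_j = 2y. The condition becomes 168 − 8y = 0, giving y = 168/8 = 21.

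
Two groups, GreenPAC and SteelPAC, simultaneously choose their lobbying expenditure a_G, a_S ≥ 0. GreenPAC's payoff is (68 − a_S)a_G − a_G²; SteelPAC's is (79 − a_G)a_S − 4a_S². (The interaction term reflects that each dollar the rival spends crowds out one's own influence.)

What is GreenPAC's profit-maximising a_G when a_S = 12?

Expanding GreenPAC's payoff: 68a_G − a_Sa_G − a_G².
∂π/∂a_G = 68 − a_S − 2a_G = 0, so a_G = 34 − 0.5a_S.
At a_S = 12: a_G = 34 − 0.5·12 = 28.

28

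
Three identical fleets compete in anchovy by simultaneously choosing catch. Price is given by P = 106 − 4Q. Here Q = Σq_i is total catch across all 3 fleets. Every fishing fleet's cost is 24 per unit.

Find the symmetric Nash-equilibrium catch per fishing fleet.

5.125

A representative fishing fleet's profit is π_i = q_i(106 − 4Q) − 24q_i, with Q = q_i + Σ_{j≠i} q_j.
First-order condition: 82 − 8q_i − 4Σ_{j≠i} q_j = 0.
In a symmetric equilibrium every fishing fleet chooses the same q, so Σ_{j≠i} q_j = 2q. The condition becomes 82 − 16q = 0, giving q = 82/16 = 5.125.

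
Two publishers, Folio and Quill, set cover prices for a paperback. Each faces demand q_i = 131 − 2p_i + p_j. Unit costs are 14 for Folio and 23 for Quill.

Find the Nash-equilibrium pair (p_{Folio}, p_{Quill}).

54.2, 57.8

Folio's profit: π = (p_{Folio} − 14)(131 − 2p_{Folio} + p_{Quill}).
∂π/∂p_{Folio} = 159 − 4p_{Folio} + p_{Quill} = 0 ⇒ p_{Folio} = 39.75 + 0.25p_{Quill}.
Similarly p_{Quill} = 44.25 + 0.25p_{Folio}.
Plugging p_{Quill} into Folio's best response: p_{Folio} = 39.75 + 0.25(44.25 + 0.25p_{Folio}) ⇒ 0.9375p_{Folio} = 50.8125, so p_{Folio} = 54.2.
Then p_{Quill} = 44.25 + 0.25·54.2 = 57.8.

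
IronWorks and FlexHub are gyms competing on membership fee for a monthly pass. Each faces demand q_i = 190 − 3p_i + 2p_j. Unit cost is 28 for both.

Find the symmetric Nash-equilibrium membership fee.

IronWorks's profit: π = (p_{IronWorks} − 28)(190 − 3p_{IronWorks} + 2p_{FlexHub}).
∂π/∂p_{IronWorks} = 274 − 6p_{IronWorks} + 2p_{FlexHub} = 0 ⇒ p_{IronWorks} = 137/3 + (1/3)p_{FlexHub}.
Setting p_{IronWorks} = p_{FlexHub} in the reaction function: p_{IronWorks} = 137/3 + (1/3)p_{IronWorks}, so p_{IronWorks} = (137/3) / (2/3) = 68.5.

68.5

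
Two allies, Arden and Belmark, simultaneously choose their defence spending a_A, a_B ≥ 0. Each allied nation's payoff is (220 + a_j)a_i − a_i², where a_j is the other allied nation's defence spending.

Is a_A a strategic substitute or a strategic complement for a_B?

strategic complements

Arden's payoff is (220 + a_B)a_A − a_A².
∂π/∂a_A = 220 + a_B − 2a_A = 0, so a_A = 110 + 0.5a_B.
The best-response slope da_A/da_B = 0.5 > 0: the reaction function is upward-sloping, so the choices are strategic complements.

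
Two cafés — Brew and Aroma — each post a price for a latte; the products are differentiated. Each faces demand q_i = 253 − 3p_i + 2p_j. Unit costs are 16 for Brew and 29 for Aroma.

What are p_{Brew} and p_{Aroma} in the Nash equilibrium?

77.6875, 82.5625

Brew's profit: π = (p_{Brew} − 16)(253 − 3p_{Brew} + 2p_{Aroma}).
∂π/∂p_{Brew} = 301 − 6p_{Brew} + 2p_{Aroma} = 0 ⇒ p_{Brew} = 301/6 + (1/3)p_{Aroma}.
Similarly p_{Aroma} = 170/3 + (1/3)p_{Brew}.
Substituting the second reaction function into the first: p_{Brew} = 301/6 + (1/3)(170/3 + (1/3)p_{Brew}), which gives (8/9)p_{Brew} = 1243/18 ⇒ p_{Brew} = 77.6875.
Then p_{Aroma} = 170/3 + (1/3)·77.6875 = 82.5625.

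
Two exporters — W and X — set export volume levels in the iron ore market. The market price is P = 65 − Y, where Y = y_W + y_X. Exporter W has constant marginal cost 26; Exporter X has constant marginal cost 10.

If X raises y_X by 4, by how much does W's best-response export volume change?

Exporter W's profit: π = y_W(65 − (y_W + y_X)) − 26y_W.
∂π/∂y_W = 39 − 2y_W − y_X = 0, so y_W = 19.5 − 0.5y_X.
The reaction-function slope is −0.5, so a 4-unit rise in y_X moves y_W by −0.5 × 4 = −2. W's best response falls — the actions are strategic substitutes.

-2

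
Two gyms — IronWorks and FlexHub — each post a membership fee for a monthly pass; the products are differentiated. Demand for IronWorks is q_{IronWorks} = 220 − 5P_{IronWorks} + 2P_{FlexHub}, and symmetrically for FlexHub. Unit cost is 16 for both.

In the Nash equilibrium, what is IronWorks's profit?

IronWorks's profit: π = (P_{IronWorks} − 16)(220 − 5P_{IronWorks} + 2P_{FlexHub}).
∂π/∂P_{IronWorks} = 300 − 10P_{IronWorks} + 2P_{FlexHub} = 0 ⇒ P_{IronWorks} = 30 + 0.2P_{FlexHub}.
The game is symmetric, so in equilibrium P_{FlexHub} = P_{IronWorks}: the reaction function gives 0.8P_{IronWorks} = 30, hence P_{IronWorks} = 37.5.
q_{IronWorks} = 220 − 5·37.5 + 2·37.5 = 107.5.
Profit = (37.5 − 16)·107.5 = 2311.25.

2311.25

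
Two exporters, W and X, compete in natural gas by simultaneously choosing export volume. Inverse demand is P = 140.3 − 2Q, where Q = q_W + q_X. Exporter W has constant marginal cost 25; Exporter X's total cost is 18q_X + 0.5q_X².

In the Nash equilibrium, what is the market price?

Exporter W's profit: π = q_W(140.3 − 2(q_W + q_X)) − 25q_W.
∂π/∂q_W = 115.3 − 4q_W − 2q_X = 0, so q_W = 28.825 − 0.5q_X.
For X: ∂π/∂q_X = 122.3 − 5q_X − 2q_W = 0 ⇒ q_X = 24.46 − 0.4q_W.
Plugging q_X into W's best response: q_W = 28.825 − 0.5(24.46 − 0.4q_W) ⇒ 0.8q_W = 16.595, so q_W = 3319/160.
Then q_X = 24.46 − 0.4·(3319/160) = 16.1625.
Equilibrium price: P = 140.3 − 2·(1181/32) = 66.4875.

66.4875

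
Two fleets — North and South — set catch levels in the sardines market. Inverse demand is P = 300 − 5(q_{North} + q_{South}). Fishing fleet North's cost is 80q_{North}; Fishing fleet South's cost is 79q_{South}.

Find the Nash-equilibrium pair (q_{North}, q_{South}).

14.6, 14.8

Fishing fleet North's profit: π = q_{North}(300 − 5(q_{North} + q_{South})) − 80q_{North}.
∂π/∂q_{North} = 220 − 10q_{North} − 5q_{South} = 0, so q_{North} = 22 − 0.5q_{South}.
By the same steps for South: q_{South} = 22.1 − 0.5q_{North}.
Substituting the second reaction function into the first: q_{North} = 22 − 0.5(22.1 − 0.5q_{North}), which gives 0.75q_{North} = 10.95 ⇒ q_{North} = 14.6.
Then q_{South} = 22.1 − 0.5·14.6 = 14.8.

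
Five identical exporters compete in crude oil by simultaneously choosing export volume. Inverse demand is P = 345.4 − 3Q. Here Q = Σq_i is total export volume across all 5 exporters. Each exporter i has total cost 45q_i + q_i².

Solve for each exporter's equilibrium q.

A representative exporter's profit is π_i = q_i(345.4 − 3Q) − 45q_i − q_i², with Q = q_i + Σ_{j≠i} q_j.
First-order condition: 300.4 − 8q_i − 3Σ_{j≠i} q_j = 0.
In a symmetric equilibrium every exporter chooses the same q, so Σ_{j≠i} q_j = 4q. The condition becomes 300.4 − 20q = 0, giving q = 300.4/20 = 15.02.

15.02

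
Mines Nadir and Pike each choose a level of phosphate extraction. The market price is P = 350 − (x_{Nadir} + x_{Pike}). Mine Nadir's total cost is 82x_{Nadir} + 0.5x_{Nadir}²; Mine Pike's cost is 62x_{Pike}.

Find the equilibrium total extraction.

Mine Nadir's profit: π = x_{Nadir}(350 − (x_{Nadir} + x_{Pike})) − 82x_{Nadir} − 0.5x_{Nadir}².
∂π/∂x_{Nadir} = 268 − 3x_{Nadir} − x_{Pike} = 0, so x_{Nadir} = 268/3 − (1/3)x_{Pike}.
For Pike: ∂π/∂x_{Pike} = 288 − 2x_{Pike} − x_{Nadir} = 0 ⇒ x_{Pike} = 144 − 0.5x_{Nadir}.
Substituting the second reaction function into the first: x_{Nadir} = 268/3 − (1/3)(144 − 0.5x_{Nadir}), which gives (5/6)x_{Nadir} = 124/3 ⇒ x_{Nadir} = 49.6.
Then x_{Pike} = 144 − 0.5·49.6 = 119.2.
Total extraction: 49.6 + 119.2 = 168.8.

168.8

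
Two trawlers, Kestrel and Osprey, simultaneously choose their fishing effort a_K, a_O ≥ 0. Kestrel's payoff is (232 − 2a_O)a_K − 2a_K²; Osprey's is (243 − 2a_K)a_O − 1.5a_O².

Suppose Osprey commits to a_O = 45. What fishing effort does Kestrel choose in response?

35.5

Expanding Kestrel's payoff: 232a_K − 2a_Oa_K − 2a_K².
∂π/∂a_K = 232 − 2a_O − 4a_K = 0, so a_K = 58 − 0.5a_O.
At a_O = 45: a_K = 58 − 0.5·45 = 35.5.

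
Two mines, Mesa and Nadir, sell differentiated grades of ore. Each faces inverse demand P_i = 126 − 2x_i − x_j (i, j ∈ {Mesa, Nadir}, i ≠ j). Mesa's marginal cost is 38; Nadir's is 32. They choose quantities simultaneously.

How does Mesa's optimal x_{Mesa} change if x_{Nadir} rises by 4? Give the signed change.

-1

Mine Mesa's profit: π = x_{Mesa}(126 − 2x_{Mesa} − x_{Nadir}) − 38x_{Mesa}.
∂π/∂x_{Mesa} = 88 − 4x_{Mesa} − x_{Nadir} = 0 ⇒ x_{Mesa} = 22 − 0.25x_{Nadir}.
The reaction-function slope is −0.25, so a 4-unit rise in x_{Nadir} moves x_{Mesa} by −0.25 × 4 = −1. Mesa's best response falls — the actions are strategic substitutes.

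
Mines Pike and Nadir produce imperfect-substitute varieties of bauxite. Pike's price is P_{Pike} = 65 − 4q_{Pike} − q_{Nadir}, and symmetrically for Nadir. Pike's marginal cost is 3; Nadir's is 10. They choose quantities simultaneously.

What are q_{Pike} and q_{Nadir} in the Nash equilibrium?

Mine Pike's profit: π = q_{Pike}(65 − 4q_{Pike} − q_{Nadir}) − 3q_{Pike}.
∂π/∂q_{Pike} = 62 − 8q_{Pike} − q_{Nadir} = 0 ⇒ q_{Pike} = 7.75 − 0.125q_{Nadir}.
Similarly q_{Nadir} = 6.875 − 0.125q_{Pike}.
Substituting the second reaction function into the first: q_{Pike} = 7.75 − 0.125(6.875 − 0.125q_{Pike}), which gives (63/64)q_{Pike} = 441/64 ⇒ q_{Pike} = 7.
Then q_{Nadir} = 6.875 − 0.125·7 = 6.

7, 6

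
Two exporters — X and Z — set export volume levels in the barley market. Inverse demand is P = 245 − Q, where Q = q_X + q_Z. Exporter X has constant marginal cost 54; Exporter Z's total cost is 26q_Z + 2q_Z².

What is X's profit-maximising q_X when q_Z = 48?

Exporter X's profit: π = q_X(245 − (q_X + q_Z)) − 54q_X.
∂π/∂q_X = 191 − 2q_X − q_Z = 0, so q_X = 95.5 − 0.5q_Z.
At q_Z = 48: q_X = 95.5 − 0.5·48 = 71.5.

71.5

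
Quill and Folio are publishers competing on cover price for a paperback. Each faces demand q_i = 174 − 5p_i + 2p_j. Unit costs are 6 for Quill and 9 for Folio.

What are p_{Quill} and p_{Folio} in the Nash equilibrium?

Quill's profit: π = (p_{Quill} − 6)(174 − 5p_{Quill} + 2p_{Folio}).
∂π/∂p_{Quill} = 204 − 10p_{Quill} + 2p_{Folio} = 0 ⇒ p_{Quill} = 20.4 + 0.2p_{Folio}.
Similarly p_{Folio} = 21.9 + 0.2p_{Quill}.
Solving the two reaction functions simultaneously: (1 − (0.2)(0.2))p_{Quill} = 20.4 + 0.2·21.9, so 0.96p_{Quill} = 24.78 and p_{Quill} = 25.8125.
Then p_{Folio} = 21.9 + 0.2·25.8125 = 27.0625.

25.8125, 27.0625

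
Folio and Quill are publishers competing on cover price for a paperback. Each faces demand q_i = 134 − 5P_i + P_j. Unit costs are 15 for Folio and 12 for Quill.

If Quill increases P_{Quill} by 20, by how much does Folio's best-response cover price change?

Folio's profit: π = (P_{Folio} − 15)(134 − 5P_{Folio} + P_{Quill}).
∂π/∂P_{Folio} = 209 − 10P_{Folio} + P_{Quill} = 0 ⇒ P_{Folio} = 20.9 + 0.1P_{Quill}.
The reaction-function slope is 0.1, so a 20-unit rise in P_{Quill} moves P_{Folio} by 0.1 × 20 = 2. Folio's best response rises — the actions are strategic complements.

2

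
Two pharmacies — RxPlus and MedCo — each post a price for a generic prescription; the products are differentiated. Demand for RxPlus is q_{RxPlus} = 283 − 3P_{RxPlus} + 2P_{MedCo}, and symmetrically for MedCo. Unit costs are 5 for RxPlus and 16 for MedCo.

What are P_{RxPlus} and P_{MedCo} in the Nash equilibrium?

RxPlus's profit: π = (P_{RxPlus} − 5)(283 − 3P_{RxPlus} + 2P_{MedCo}).
∂π/∂P_{RxPlus} = 298 − 6P_{RxPlus} + 2P_{MedCo} = 0 ⇒ P_{RxPlus} = 149/3 + (1/3)P_{MedCo}.
Similarly P_{MedCo} = 331/6 + (1/3)P_{RxPlus}.
Plugging P_{MedCo} into RxPlus's best response: P_{RxPlus} = 149/3 + (1/3)(331/6 + (1/3)P_{RxPlus}) ⇒ (8/9)P_{RxPlus} = 1225/18, so P_{RxPlus} = 76.5625.
Then P_{MedCo} = 331/6 + (1/3)·76.5625 = 80.6875.

76.5625, 80.6875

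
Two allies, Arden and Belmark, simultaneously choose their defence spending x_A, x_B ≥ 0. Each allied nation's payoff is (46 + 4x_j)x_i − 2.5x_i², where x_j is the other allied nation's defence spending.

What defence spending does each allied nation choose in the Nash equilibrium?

46

Arden's payoff is (46 + 4x_B)x_A − 2.5x_A².
∂π/∂x_A = 46 + 4x_B − 5x_A = 0, so x_A = 9.2 + 0.8x_B.
Setting x_A = x_B in the reaction function: x_A = 9.2 + 0.8x_A, so x_A = 9.2 / 0.2 = 46.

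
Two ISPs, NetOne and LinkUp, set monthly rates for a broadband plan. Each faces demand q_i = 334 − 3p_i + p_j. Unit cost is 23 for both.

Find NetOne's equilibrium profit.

9953.28

NetOne's profit: π = (p_{NetOne} − 23)(334 − 3p_{NetOne} + p_{LinkUp}).
∂π/∂p_{NetOne} = 403 − 6p_{NetOne} + p_{LinkUp} = 0 ⇒ p_{NetOne} = 403/6 + (1/6)p_{LinkUp}.
By symmetry p_{LinkUp} = p_{NetOne}; substituting into the reaction function, (5/6)p_{NetOne} = 403/6 and p_{NetOne} = 80.6.
q_{NetOne} = 334 − 3·80.6 + 80.6 = 172.8.
Profit = (80.6 − 23)·172.8 = 9953.28.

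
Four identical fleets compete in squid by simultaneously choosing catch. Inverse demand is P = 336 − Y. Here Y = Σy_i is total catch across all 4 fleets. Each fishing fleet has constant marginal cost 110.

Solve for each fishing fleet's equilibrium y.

45.2

A representative fishing fleet's profit is π_i = y_i(336 − Y) − 110y_i, with Y = y_i + Σ_{j≠i} y_j.
First-order condition: 226 − 2y_i − Σ_{j≠i} y_j = 0.
In a symmetric equilibrium every fishing fleet chooses the same y, so Σ_{j≠i} y_j = 3y. The condition becomes 226 − 5y = 0, giving y = 226/5 = 45.2.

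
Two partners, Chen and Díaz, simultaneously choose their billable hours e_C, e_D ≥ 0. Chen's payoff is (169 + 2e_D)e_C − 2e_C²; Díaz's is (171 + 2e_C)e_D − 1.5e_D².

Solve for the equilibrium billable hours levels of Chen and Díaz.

Expanding Chen's payoff: 169e_C + 2e_De_C − 2e_C².
∂π/∂e_C = 169 + 2e_D − 4e_C = 0, so e_C = 42.25 + 0.5e_D.
Likewise for Díaz: e_D = 57 + (2/3)e_C.
Substituting the second reaction function into the first: e_C = 42.25 + 0.5(57 + (2/3)e_C), which gives (2/3)e_C = 70.75 ⇒ e_C = 106.125.
Then e_D = 57 + (2/3)·106.125 = 127.75.

106.125, 127.75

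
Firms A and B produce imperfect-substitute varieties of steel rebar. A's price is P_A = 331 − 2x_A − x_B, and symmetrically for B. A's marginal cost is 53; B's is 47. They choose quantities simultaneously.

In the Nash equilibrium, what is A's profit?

Firm A's profit: π = x_A(331 − 2x_A − x_B) − 53x_A.
∂π/∂x_A = 278 − 4x_A − x_B = 0 ⇒ x_A = 69.5 − 0.25x_B.
Similarly x_B = 71 − 0.25x_A.
Plugging x_B into A's best response: x_A = 69.5 − 0.25(71 − 0.25x_A) ⇒ 0.9375x_A = 51.75, so x_A = 55.2.
Then x_B = 71 − 0.25·55.2 = 57.2.
P_A = 331 − 2·55.2 − 57.2 = 163.4.
Profit = (163.4 − 53)·55.2 = 6094.08.

6094.08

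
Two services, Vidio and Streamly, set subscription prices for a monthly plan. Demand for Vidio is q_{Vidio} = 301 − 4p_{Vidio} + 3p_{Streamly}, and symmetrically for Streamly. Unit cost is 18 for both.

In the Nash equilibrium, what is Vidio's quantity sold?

Vidio's profit: π = (p_{Vidio} − 18)(301 − 4p_{Vidio} + 3p_{Streamly}).
∂π/∂p_{Vidio} = 373 − 8p_{Vidio} + 3p_{Streamly} = 0 ⇒ p_{Vidio} = 46.625 + 0.375p_{Streamly}.
The game is symmetric, so in equilibrium p_{Streamly} = p_{Vidio}: the reaction function gives 0.625p_{Vidio} = 46.625, hence p_{Vidio} = 74.6.
q_{Vidio} = 301 − 4·74.6 + 3·74.6 = 226.4.

226.4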